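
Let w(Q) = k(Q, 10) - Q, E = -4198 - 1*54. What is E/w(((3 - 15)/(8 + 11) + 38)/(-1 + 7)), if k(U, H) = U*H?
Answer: -80788/1065 ≈ -75.857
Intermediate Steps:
E = -4252 (E = -4198 - 54 = -4252)
k(U, H) = H*U
w(Q) = 9*Q (w(Q) = 10*Q - Q = 9*Q)
E/w(((3 - 15)/(8 + 11) + 38)/(-1 + 7)) = -4252*(-1 + 7)/(9*((3 - 15)/(8 + 11) + 38)) = -4252*2/(3*(-12/19 + 38)) = -4252/(9*((710/19)*(⅙))) = -4252/(9*(355/57)) = -4252/1065/19 = -4252*19/1065 = -80788/1065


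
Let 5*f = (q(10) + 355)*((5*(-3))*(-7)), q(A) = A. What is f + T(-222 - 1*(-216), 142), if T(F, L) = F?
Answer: 7659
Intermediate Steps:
f = 7665 (f = ((10 + 355)*((5*(-3))*(-7)))/5 = (365*(-15*(-7)))/5 = (365*105)/5 = (1/5)*38325 = 7665)
f + T(-222 - 1*(-216), 142) = 7665 + (-222 - 1*(-216)) = 7665 + (-222 + 216) = 7665 - 6 = 7659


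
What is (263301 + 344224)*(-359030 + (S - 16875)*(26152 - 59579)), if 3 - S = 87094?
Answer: 2111096187401300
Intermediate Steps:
S = -87091 (S = 3 - 1*87094 = 3 - 87094 = -87091)
(263301 + 344224)*(-359030 + (S - 16875)*(26152 - 59579)) = (263301 + 344224)*(-359030 + (-87091 - 16875)*(26152 - 59579)) = 607525*(-359030 - 103966*(-33427)) = 607525*(-359030 + 3475271482) = 607525*3474912452 = 2111096187401300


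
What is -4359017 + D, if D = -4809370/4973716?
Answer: -10840258703271/2486858 ≈ -4.3590e+6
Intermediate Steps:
D = -2404685/2486858 (D = -4809370*1/4973716 = -2404685/2486858 ≈ -0.96696)
-4359017 + D = -4359017 - 2404685/2486858 = -10840258703271/2486858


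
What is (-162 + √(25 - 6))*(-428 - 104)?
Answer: 86184 - 532*√19 ≈ 83865.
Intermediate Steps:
(-162 + √(25 - 6))*(-428 - 104) = (-162 + √19)*(-532) = 86184 - 532*√19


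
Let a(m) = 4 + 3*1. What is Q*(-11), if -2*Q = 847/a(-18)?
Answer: 1331/2 ≈ 665.50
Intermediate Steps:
a(m) = 7 (a(m) = 4 + 3 = 7)
Q = -121/2 (Q = -847/(2*7) = -½*121 = -121/2 ≈ -60.500)
Q*(-11) = -121/2*(-11) = 1331/2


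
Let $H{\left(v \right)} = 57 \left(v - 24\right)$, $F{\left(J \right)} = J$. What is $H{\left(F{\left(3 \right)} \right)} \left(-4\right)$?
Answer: $4788$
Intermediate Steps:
$H{\left(v \right)} = -1368 + 57 v$ ($H{\left(v \right)} = 57 \left(-24 + v\right) = -1368 + 57 v$)
$H{\left(F{\left(3 \right)} \right)} \left(-4\right) = \left(-1368 + 57 \cdot 3\right) \left(-4\right) = \left(-1368 + 171\right) \left(-4\right) = \left(-1197\right) \left(-4\right) = 4788$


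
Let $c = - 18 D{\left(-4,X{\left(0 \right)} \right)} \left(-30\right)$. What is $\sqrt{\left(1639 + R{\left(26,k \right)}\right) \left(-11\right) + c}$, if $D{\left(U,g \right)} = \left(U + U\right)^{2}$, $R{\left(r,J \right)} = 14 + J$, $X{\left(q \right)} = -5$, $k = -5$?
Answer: $4 \sqrt{1027} \approx 128.19$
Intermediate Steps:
$D{\left(U,g \right)} = 4 U^{2}$ ($D{\left(U,g \right)} = \left(2 U\right)^{2} = 4 U^{2}$)
$c = 34560$ ($c = - 18 \cdot 4 \left(-4\right)^{2} \left(-30\right) = - 18 \cdot 4 \cdot 16 \left(-30\right) = \left(-18\right) 64 \left(-30\right) = \left(-1152\right) \left(-30\right) = 34560$)
$\sqrt{\left(1639 + R{\left(26,k \right)}\right) \left(-11\right) + c} = \sqrt{\left(1639 + \left(14 - 5\right)\right) \left(-11\right) + 34560} = \sqrt{\left(1639 + 9\right) \left(-11\right) + 34560} = \sqrt{1648 \left(-11\right) + 34560} = \sqrt{-18128 + 34560} = \sqrt{16432} = 4 \sqrt{1027}$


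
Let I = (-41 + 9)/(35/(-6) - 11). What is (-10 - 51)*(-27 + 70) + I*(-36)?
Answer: -271835/101 ≈ -2691.4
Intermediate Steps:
I = 192/101 (I = -32/(35*(-⅙) - 11) = -32/(-35/6 - 11) = -32/(-101/6) = -32*(-6/101) = 192/101 ≈ 1.9010)
(-10 - 51)*(-27 + 70) + I*(-36) = (-10 - 51)*(-27 + 70) + (192/101)*(-36) = -61*43 - 6912/101 = -2623 - 6912/101 = -271835/101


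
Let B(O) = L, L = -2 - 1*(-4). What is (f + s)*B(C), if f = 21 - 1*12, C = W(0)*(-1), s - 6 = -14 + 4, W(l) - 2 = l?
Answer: 10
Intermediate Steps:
W(l) = 2 + l
s = -4 (s = 6 + (-14 + 4) = 6 - 10 = -4)
C = -2 (C = (2 + 0)*(-1) = 2*(-1) = -2)
L = 2 (L = -2 + 4 = 2)
B(O) = 2
f = 9 (f = 21 - 12 = 9)
(f + s)*B(C) = (9 - 4)*2 = 5*2 = 10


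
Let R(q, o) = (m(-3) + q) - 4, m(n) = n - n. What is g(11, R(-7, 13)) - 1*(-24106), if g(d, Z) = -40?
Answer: 24066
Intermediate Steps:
m(n) = 0
R(q, o) = -4 + q (R(q, o) = (0 + q) - 4 = q - 4 = -4 + q)
g(11, R(-7, 13)) - 1*(-24106) = -40 - 1*(-24106) = -40 + 24106 = 24066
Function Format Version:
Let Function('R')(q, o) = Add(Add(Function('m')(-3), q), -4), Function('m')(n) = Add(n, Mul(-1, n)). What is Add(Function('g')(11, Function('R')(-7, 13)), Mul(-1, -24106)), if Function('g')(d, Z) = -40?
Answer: 24066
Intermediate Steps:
Function('m')(n) = 0
Function('R')(q, o) = Add(-4, q) (Function('R')(q, o) = Add(Add(0, q), -4) = Add(q, -4) = Add(-4, q))
Add(Function('g')(11, Function('R')(-7, 13)), Mul(-1, -24106)) = Add(-40, Mul(-1, -24106)) = Add(-40, 24106) = 24066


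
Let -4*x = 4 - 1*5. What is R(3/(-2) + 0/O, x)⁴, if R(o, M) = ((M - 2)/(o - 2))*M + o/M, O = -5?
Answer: 4879681/4096 ≈ 1191.3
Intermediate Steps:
x = ¼ (x = -(4 - 1*5)/4 = -(4 - 5)/4 = -¼*(-1) = ¼ ≈ 0.25000)
R(o, M) = o/M + M*(-2 + M)/(-2 + o) (R(o, M) = ((-2 + M)/(-2 + o))*M + o/M = M*(-2 + M)/(-2 + o) + o/M = o/M + M*(-2 + M)/(-2 + o))
R(3/(-2) + 0/O, x)⁴ = (((¼)³ + (3/(-2) + 0/(-5))² - 2*(3/(-2) + 0/(-5)) - 2*(¼)²)/((¼)*(-2 + (3/(-2) + 0/(-5)))))⁴ = (4*(1/64 + (3*(-½) + 0*(-⅕))² - 2*(3*(-½) + 0*(-⅕)) - 2*1/16)/(-2 + (3*(-½) + 0*(-⅕))))⁴ = (4*(1/64 + (-3/2 + 0)² - 2*(-3/2 + 0) - ⅛)/(-2 + (-3/2 + 0)))⁴ = (4*(1/64 + (-3/2)² - 2*(-3/2) - ⅛)/(-2 - 3/2))⁴ = (4*(1/64 + 9/4 + 3 - ⅛)/(-7/2))⁴ = (4*(-2/7)*(329/64))⁴ = (-47/8)⁴ = 4879681/4096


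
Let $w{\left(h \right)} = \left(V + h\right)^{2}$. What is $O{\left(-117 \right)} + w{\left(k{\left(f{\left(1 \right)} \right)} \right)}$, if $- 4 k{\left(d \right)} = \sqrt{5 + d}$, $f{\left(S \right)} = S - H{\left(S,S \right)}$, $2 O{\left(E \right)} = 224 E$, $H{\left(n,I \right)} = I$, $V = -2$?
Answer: $- \frac{209595}{16} + \sqrt{5} \approx -13097.0$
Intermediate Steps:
$O{\left(E \right)} = 112 E$ ($O{\left(E \right)} = \frac{224 E}{2} = 112 E$)
$f{\left(S \right)} = 0$ ($f{\left(S \right)} = S - S = 0$)
$k{\left(d \right)} = - \frac{\sqrt{5 + d}}{4}$
$w{\left(h \right)} = \left(-2 + h\right)^{2}$
$O{\left(-117 \right)} + w{\left(k{\left(f{\left(1 \right)} \right)} \right)} = 112 \left(-117\right) + \left(-2 - \frac{\sqrt{5 + 0}}{4}\right)^{2} = -13104 + \left(-2 - \frac{\sqrt{5}}{4}\right)^{2}$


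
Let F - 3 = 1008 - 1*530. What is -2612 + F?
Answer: -2131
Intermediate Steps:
F = 481 (F = 3 + (1008 - 1*530) = 3 + (1008 - 530) = 3 + 478 = 481)
-2612 + F = -2612 + 481 = -2131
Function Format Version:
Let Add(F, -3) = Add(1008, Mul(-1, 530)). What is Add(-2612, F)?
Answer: -2131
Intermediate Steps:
F = 481 (F = Add(3, Add(1008, Mul(-1, 530))) = Add(3, Add(1008, -530)) = Add(3, 478) = 481)
Add(-2612, F) = Add(-2612, 481) = -2131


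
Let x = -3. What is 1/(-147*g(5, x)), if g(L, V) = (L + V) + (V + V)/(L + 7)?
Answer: -2/441 ≈ -0.0045351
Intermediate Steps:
g(L, V) = L + V + 2*V/(7 + L) (g(L, V) = (L + V) + (2*V)/(7 + L) = (L + V) + 2*V/(7 + L) = L + V + 2*V/(7 + L))
1/(-147*g(5, x)) = 1/(-147*(5**2 + 7*5 + 9*(-3) + 5*(-3))/(7 + 5)) = 1/(-147*(25 + 35 - 27 - 15)/12) = 1/(-49*18/4) = 1/(-147*3/2) = 1/(-441/2) = -2/441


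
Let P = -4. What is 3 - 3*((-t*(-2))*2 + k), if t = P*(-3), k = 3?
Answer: -150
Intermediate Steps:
t = 12 (t = -4*(-3) = 12)
3 - 3*((-t*(-2))*2 + k) = 3 - 3*((-1*12*(-2))*2 + 3) = 3 - 3*(-12*(-2)*2 + 3) = 3 - 3*(24*2 + 3) = 3 - 3*(48 + 3) = 3 - 3*51 = 3 - 153 = -150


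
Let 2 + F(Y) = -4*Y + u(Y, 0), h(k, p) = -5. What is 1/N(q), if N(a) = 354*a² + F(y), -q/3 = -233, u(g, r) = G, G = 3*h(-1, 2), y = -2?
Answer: 1/172964745 ≈ 5.7815e-9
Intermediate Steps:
G = -15 (G = 3*(-5) = -15)
u(g, r) = -15
q = 699 (q = -3*(-233) = 699)
F(Y) = -17 - 4*Y (F(Y) = -2 + (-4*Y - 15) = -2 + (-15 - 4*Y) = -17 - 4*Y)
N(a) = -9 + 354*a² (N(a) = 354*a² + (-17 - 4*(-2)) = 354*a² + (-17 + 8) = 354*a² - 9 = -9 + 354*a²)
1/N(q) = 1/(-9 + 354*699²) = 1/(-9 + 354*488601) = 1/(-9 + 172964754) = 1/172964745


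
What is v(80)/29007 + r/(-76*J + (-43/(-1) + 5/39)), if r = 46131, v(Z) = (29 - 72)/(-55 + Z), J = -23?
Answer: 1304665865353/50656374450 ≈ 25.755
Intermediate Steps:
v(Z) = -43/(-55 + Z)
v(80)/29007 + r/(-76*J + (-43/(-1) + 5/39)) = -43/(-55 + 80)/29007 + 46131/(-76*(-23) + (-43/(-1) + 5/39)) = -43/25*(1/29007) + 46131/(1748 + (-43*(-1) + 5*(1/39))) = -43*1/25*(1/29007) + 46131/(1748 + (43 + 5/39)) = -43/25*1/29007 + 46131/(1748 + 1682/39) = -43/725175 + 46131/(69854/39) = -43/725175 + 46131*(39/69854) = -43/725175 + 1799109/69854 = 1304665865353/50656374450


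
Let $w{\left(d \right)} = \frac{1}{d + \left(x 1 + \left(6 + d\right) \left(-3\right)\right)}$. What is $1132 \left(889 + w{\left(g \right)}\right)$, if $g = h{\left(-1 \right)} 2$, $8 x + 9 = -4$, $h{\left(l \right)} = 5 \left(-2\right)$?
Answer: $\frac{164043780}{163} \approx 1.0064 \cdot 10^{6}$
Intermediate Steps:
$h{\left(l \right)} = -10$
$x = - \frac{13}{8}$ ($x = - \frac{9}{8} + \frac{1}{8} \left(-4\right) = - \frac{9}{8} - \frac{1}{2} = - \frac{13}{8} \approx -1.625$)
$g = -20$ ($g = \left(-10\right) 2 = -20$)
$w{\left(d \right)} = \frac{1}{- \frac{157}{8} - 2 d}$ ($w{\left(d \right)} = \frac{1}{d + \left(\left(- \frac{13}{8}\right) 1 + \left(6 + d\right) \left(-3\right)\right)} = \frac{1}{d - \left(\frac{157}{8} + 3 d\right)} = \frac{1}{- \frac{157}{8} - 2 d}$)
$1132 \left(889 + w{\left(g \right)}\right) = 1132 \left(889 - \frac{8}{157 + 16 \left(-20\right)}\right) = 1132 \left(889 - \frac{8}{157 - 320}\right) = 1132 \left(889 - \frac{8}{-163}\right) = 1132 \left(889 - - \frac{8}{163}\right) = 1132 \left(889 + \frac{8}{163}\right) = 1132 \cdot \frac{144915}{163} = \frac{164043780}{163}$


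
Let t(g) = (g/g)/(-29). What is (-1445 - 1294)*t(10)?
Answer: 2739/29 ≈ 94.448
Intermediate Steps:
t(g) = -1/29 (t(g) = 1*(-1/29) = -1/29)
(-1445 - 1294)*t(10) = (-1445 - 1294)*(-1/29) = -2739*(-1/29) = 2739/29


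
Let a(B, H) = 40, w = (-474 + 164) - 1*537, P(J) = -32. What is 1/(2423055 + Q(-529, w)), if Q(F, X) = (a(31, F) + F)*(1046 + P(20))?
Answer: 1/1927209 ≈ 5.1888e-7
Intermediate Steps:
w = -847 (w = -310 - 537 = -847)
Q(F, X) = 40560 + 1014*F (Q(F, X) = (40 + F)*(1046 - 32) = (40 + F)*1014 = 40560 + 1014*F)
1/(2423055 + Q(-529, w)) = 1/(2423055 + (40560 + 1014*(-529))) = 1/(2423055 + (40560 - 536406)) = 1/(2423055 - 495846) = 1/1927209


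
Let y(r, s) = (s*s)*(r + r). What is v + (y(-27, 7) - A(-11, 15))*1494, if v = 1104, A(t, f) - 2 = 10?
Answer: -3969948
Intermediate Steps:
y(r, s) = 2*r*s**2 (y(r, s) = s**2*(2*r) = 2*r*s**2)
A(t, f) = 12 (A(t, f) = 2 + 10 = 12)
v + (y(-27, 7) - A(-11, 15))*1494 = 1104 + (2*(-27)*7**2 - 1*12)*1494 = 1104 + (2*(-27)*49 - 12)*1494 = 1104 + (-2646 - 12)*1494 = 1104 - 2658*1494 = 1104 - 3971052 = -3969948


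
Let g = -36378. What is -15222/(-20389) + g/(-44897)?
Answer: 1425133176/915404933 ≈ 1.5568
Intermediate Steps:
-15222/(-20389) + g/(-44897) = -15222/(-20389) - 36378/(-44897) = -15222*(-1/20389) - 36378*(-1/44897) = 15222/20389 + 36378/44897 = 1425133176/915404933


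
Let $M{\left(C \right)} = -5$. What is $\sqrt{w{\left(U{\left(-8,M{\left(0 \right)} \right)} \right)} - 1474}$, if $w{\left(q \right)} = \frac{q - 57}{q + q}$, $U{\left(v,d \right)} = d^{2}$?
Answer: $\frac{i \sqrt{36866}}{5} \approx 38.401 i$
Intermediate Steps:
$w{\left(q \right)} = \frac{-57 + q}{2 q}$
$\sqrt{w{\left(U{\left(-8,M{\left(0 \right)} \right)} \right)} - 1474} = \sqrt{\frac{-57 + \left(-5\right)^{2}}{2 \left(-5\right)^{2}} - 1474} = \sqrt{\frac{-57 + 25}{2 \cdot 25} - 1474} = \sqrt{\frac{1}{2} \cdot \frac{1}{25} \left(-32\right) - 1474} = \sqrt{- \frac{16}{25} - 1474} = \sqrt{- \frac{36866}{25}} = \frac{i \sqrt{36866}}{5}$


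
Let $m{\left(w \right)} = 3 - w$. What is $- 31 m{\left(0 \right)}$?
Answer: $-93$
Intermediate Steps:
$- 31 m{\left(0 \right)} = - 31 \left(3 - 0\right) = - 31 \left(3 + 0\right) = \left(-31\right) 3 = -93$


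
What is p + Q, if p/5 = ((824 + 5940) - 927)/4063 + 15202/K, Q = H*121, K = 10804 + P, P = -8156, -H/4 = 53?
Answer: -137799621369/5379412 ≈ -25616.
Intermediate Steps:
H = -212 (H = -4*53 = -212)
K = 2648 (K = 10804 - 8156 = 2648)
Q = -25652 (Q = -212*121 = -25652)
p = 193055255/5379412 (p = 5*(((824 + 5940) - 927)/4063 + 15202/2648) = 5*((6764 - 927)*(1/4063) + 15202*(1/2648)) = 5*(5837*(1/4063) + 7601/1324) = 5*(5837/4063 + 7601/1324) = 5*(38611051/5379412) = 193055255/5379412 ≈ 35.888)
p + Q = 193055255/5379412 - 25652 = -137799621369/5379412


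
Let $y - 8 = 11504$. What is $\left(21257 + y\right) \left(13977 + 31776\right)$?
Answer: $1499280057$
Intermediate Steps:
$y = 11512$ ($y = 8 + 11504 = 11512$)
$\left(21257 + y\right) \left(13977 + 31776\right) = \left(21257 + 11512\right) \left(13977 + 31776\right) = 32769 \cdot 45753 = 1499280057$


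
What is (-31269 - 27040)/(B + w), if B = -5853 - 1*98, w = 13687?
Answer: -58309/7736 ≈ -7.5374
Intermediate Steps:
B = -5951 (B = -5853 - 98 = -5951)
(-31269 - 27040)/(B + w) = (-31269 - 27040)/(-5951 + 13687) = -58309/7736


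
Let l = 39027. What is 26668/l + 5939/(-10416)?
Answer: 15330845/135501744 ≈ 0.11314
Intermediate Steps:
26668/l + 5939/(-10416) = 26668/39027 + 5939/(-10416) = 26668*(1/39027) + 5939*(-1/10416) = 26668/39027 - 5939/10416 = 15330845/135501744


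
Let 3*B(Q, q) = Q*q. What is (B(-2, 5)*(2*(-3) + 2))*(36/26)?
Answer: 240/13 ≈ 18.462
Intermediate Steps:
B(Q, q) = Q*q/3 (B(Q, q) = (Q*q)/3 = Q*q/3)
(B(-2, 5)*(2*(-3) + 2))*(36/26) = (((⅓)*(-2)*5)*(2*(-3) + 2))*(36/26) = (-10*(-6 + 2)/3)*(36*(1/26)) = -10/3*(-4)*(18/13) = (40/3)*(18/13) = 240/13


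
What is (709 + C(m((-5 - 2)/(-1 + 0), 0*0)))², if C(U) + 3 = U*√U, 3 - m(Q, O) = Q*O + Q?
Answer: 498372 - 11296*I ≈ 4.9837e+5 - 11296.0*I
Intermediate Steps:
m(Q, O) = 3 - Q - O*Q (m(Q, O) = 3 - (Q*O + Q) = 3 - (O*Q + Q) = 3 - (Q + O*Q) = 3 + (-Q - O*Q) = 3 - Q - O*Q)
C(U) = -3 + U^(3/2) (C(U) = -3 + U*√U = -3 + U^(3/2))
(709 + C(m((-5 - 2)/(-1 + 0), 0*0)))² = (709 + (-3 + (3 - (-5 - 2)/(-1 + 0) - 0*0*(-5 - 2)/(-1 + 0))^(3/2)))² = (709 + (-3 + (3 - (-7)/(-1) - 1*0*(-7/(-1)))^(3/2)))² = (709 + (-3 + (3 - (-7)*(-1) - 1*0*(-7*(-1)))^(3/2)))² = (709 + (-3 + (3 - 1*7 - 1*0*7)^(3/2)))² = (709 + (-3 + (3 - 7 + 0)^(3/2)))² = (709 + (-3 + (-4)^(3/2)))² = (709 + (-3 - 8*I))² = (706 - 8*I)²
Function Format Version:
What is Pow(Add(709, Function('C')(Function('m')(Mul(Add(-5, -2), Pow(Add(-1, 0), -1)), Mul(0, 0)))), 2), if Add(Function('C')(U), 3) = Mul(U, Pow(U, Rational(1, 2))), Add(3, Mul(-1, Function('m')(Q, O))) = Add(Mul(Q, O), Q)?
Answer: Add(498372, Mul(-11296, I)) ≈ Add(4.9837e+5, Mul(-11296., I))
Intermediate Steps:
Function('m')(Q, O) = Add(3, Mul(-1, Q), Mul(-1, O, Q)) (Function('m')(Q, O) = Add(3, Mul(-1, Add(Mul(Q, O), Q))) = Add(3, Mul(-1, Add(Mul(O, Q), Q))) = Add(3, Mul(-1, Add(Q, Mul(O, Q)))) = Add(3, Add(Mul(-1, Q), Mul(-1, O, Q))) = Add(3, Mul(-1, Q), Mul(-1, O, Q)))
Function('C')(U) = Add(-3, Pow(U, Rational(3, 2))) (Function('C')(U) = Add(-3, Mul(U, Pow(U, Rational(1, 2)))) = Add(-3, Pow(U, Rational(3, 2))))
Pow(Add(709, Function('C')(Function('m')(Mul(Add(-5, -2), Pow(Add(-1, 0), -1)), Mul(0, 0)))), 2) = Pow(Add(709, Add(-3, Pow(Add(3, Mul(-1, Mul(Add(-5, -2), Pow(Add(-1, 0), -1))), Mul(-1, Mul(0, 0), Mul(Add(-5, -2), Pow(Add(-1, 0), -1)))), Rational(3, 2)))), 2) = Pow(Add(709, Add(-3, Pow(Add(3, Mul(-1, Mul(-7, Pow(-1, -1))), Mul(-1, 0, Mul(-7, Pow(-1, -1)))), Rational(3, 2)))), 2) = Pow(Add(709, Add(-3, Pow(Add(3, Mul(-1, Mul(-7, -1)), Mul(-1, 0, Mul(-7, -1))), Rational(3, 2)))), 2) = Pow(Add(709, Add(-3, Pow(Add(3, Mul(-1, 7), Mul(-1, 0, 7)), Rational(3, 2)))), 2) = Pow(Add(709, Add(-3, Pow(Add(3, -7, 0), Rational(3, 2)))), 2) = Pow(Add(709, Add(-3, Pow(-4, Rational(3, 2)))), 2) = Pow(Add(709, Add(-3, Mul(-8, I))), 2) = Pow(Add(706, Mul(-8, I)), 2)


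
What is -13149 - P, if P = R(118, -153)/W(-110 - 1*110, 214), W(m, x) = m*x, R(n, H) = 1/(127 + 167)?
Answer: -182002146479/13841520 ≈ -13149.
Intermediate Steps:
R(n, H) = 1/294
P = -1/13841520 (P = 1/(294*(((-110 - 1*110)*214))) = 1/(294*(((-110 - 110)*214))) = 1/(294*((-220*214))) = (1/294)/(-47080) = (1/294)*(-1/47080) = -1/13841520 ≈ -7.2246e-8)
-13149 - P = -13149 - 1*(-1/13841520) = -13149 + 1/13841520 = -182002146479/13841520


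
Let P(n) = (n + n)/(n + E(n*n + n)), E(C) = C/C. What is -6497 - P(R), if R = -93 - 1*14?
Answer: -344448/53 ≈ -6499.0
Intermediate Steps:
E(C) = 1
R = -107 (R = -93 - 14 = -107)
P(n) = 2*n/(1 + n) (P(n) = (n + n)/(n + 1) = (2*n)/(1 + n) = 2*n/(1 + n))
-6497 - P(R) = -6497 - 2*(-107)/(1 - 107) = -6497 - 2*(-107)/(-106) = -6497 - 2*(-107)*(-1)/106 = -6497 - 1*107/53 = -6497 - 107/53 = -344448/53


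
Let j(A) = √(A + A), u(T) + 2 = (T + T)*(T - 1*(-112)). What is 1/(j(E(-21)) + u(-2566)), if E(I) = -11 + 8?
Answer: 6296963/79303486046741 - I*√6/158606972093482 ≈ 7.9403e-8 - 1.5444e-14*I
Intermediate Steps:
E(I) = -3
u(T) = -2 + 2*T*(112 + T) (u(T) = -2 + (T + T)*(T - 1*(-112)) = -2 + (2*T)*(T + 112) = -2 + (2*T)*(112 + T) = -2 + 2*T*(112 + T))
j(A) = √2*√A (j(A) = √(2*A) = √2*√A)
1/(j(E(-21)) + u(-2566)) = 1/(√2*√(-3) + (-2 + 2*(-2566)² + 224*(-2566))) = 1/(√2*(I*√3) + (-2 + 2*6584356 - 574784)) = 1/(I*√6 + (-2 + 13168712 - 574784)) = 1/(I*√6 + 12593926) = 1/(12593926 + I*√6)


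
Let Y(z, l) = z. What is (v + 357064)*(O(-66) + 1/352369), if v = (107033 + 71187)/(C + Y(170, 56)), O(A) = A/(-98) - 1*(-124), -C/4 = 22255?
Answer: 1365837029861733372/30681825937 ≈ 4.4516e+7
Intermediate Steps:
C = -89020 (C = -4*22255 = -89020)
O(A) = 124 - A/98 (O(A) = A*(-1/98) + 124 = -A/98 + 124 = 124 - A/98)
v = -17822/8885 (v = (107033 + 71187)/(-89020 + 170) = 178220/(-88850) = 178220*(-1/88850) = -17822/8885 ≈ -2.0059)
(v + 357064)*(O(-66) + 1/352369) = (-17822/8885 + 357064)*((124 - 1/98*(-66)) + 1/352369) = 3172495818*((124 + 33/49) + 1/352369)/8885 = 3172495818*(6109/49 + 1/352369)/8885 = (3172495818/8885)*(2152622270/17266081) = 1365837029861733372/30681825937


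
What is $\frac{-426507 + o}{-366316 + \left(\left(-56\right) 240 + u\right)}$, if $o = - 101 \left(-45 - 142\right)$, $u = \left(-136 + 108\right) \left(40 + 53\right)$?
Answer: $\frac{20381}{19118} \approx 1.0661$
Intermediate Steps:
$u = -2604$ ($u = \left(-28\right) 93 = -2604$)
$o = 18887$ ($o = \left(-101\right) \left(-187\right) = 18887$)
$\frac{-426507 + o}{-366316 + \left(\left(-56\right) 240 + u\right)} = \frac{-426507 + 18887}{-366316 - 16044} = - \frac{407620}{-366316 - 16044} = - \frac{407620}{-382360} = \left(-407620\right) \left(- \frac{1}{382360}\right) = \frac{20381}{19118}$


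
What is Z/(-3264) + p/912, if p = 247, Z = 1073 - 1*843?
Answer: 109/544 ≈ 0.20037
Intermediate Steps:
Z = 230 (Z = 1073 - 843 = 230)
Z/(-3264) + p/912 = 230/(-3264) + 247/912 = 230*(-1/3264) + 247*(1/912) = -115/1632 + 13/48 = 109/544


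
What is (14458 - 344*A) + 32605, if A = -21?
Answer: 54287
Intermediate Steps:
(14458 - 344*A) + 32605 = (14458 - 344*(-21)) + 32605 = (14458 + 7224) + 32605 = 21682 + 32605 = 54287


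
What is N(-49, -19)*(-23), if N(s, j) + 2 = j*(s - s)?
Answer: 46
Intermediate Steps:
N(s, j) = -2 (N(s, j) = -2 + j*(s - s) = -2 + j*0 = -2 + 0 = -2)
N(-49, -19)*(-23) = -2*(-23) = 46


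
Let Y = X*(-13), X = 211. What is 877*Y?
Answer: -2405611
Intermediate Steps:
Y = -2743 (Y = 211*(-13) = -2743)
877*Y = 877*(-2743) = -2405611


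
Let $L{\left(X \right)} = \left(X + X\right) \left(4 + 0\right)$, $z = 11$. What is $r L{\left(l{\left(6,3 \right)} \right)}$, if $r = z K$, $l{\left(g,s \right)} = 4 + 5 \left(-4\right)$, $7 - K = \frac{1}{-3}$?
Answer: $- \frac{30976}{3} \approx -10325.0$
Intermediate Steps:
$K = \frac{22}{3}$ ($K = 7 - \frac{1}{-3} = 7 - - \frac{1}{3} = 7 + \frac{1}{3} = \frac{22}{3} \approx 7.3333$)
$l{\left(g,s \right)} = -16$ ($l{\left(g,s \right)} = 4 - 20 = -16$)
$r = \frac{242}{3}$ ($r = 11 \cdot \frac{22}{3} = \frac{242}{3} \approx 80.667$)
$L{\left(X \right)} = 8 X$ ($L{\left(X \right)} = 2 X 4 = 8 X$)
$r L{\left(l{\left(6,3 \right)} \right)} = \frac{242 \cdot 8 \left(-16\right)}{3} = \frac{242}{3} \left(-128\right) = - \frac{30976}{3}$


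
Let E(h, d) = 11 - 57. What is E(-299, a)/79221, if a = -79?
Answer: -46/79221 ≈ -0.00058065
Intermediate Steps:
E(h, d) = -46
E(-299, a)/79221 = -46/79221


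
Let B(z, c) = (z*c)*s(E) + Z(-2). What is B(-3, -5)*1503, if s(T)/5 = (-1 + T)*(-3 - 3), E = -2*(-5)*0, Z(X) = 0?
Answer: 676350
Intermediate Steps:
E = 0 (E = 10*0 = 0)
s(T) = 30 - 30*T (s(T) = 5*((-1 + T)*(-3 - 3)) = 5*((-1 + T)*(-6)) = 5*(6 - 6*T) = 30 - 30*T)
B(z, c) = 30*c*z (B(z, c) = (z*c)*(30 - 30*0) + 0 = (c*z)*(30 + 0) + 0 = (c*z)*30 + 0 = 30*c*z + 0 = 30*c*z)
B(-3, -5)*1503 = (30*(-5)*(-3))*1503 = 450*1503 = 676350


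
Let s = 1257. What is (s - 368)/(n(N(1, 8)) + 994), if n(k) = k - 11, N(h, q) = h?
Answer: 889/984 ≈ 0.90346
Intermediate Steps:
n(k) = -11 + k
(s - 368)/(n(N(1, 8)) + 994) = (1257 - 368)/((-11 + 1) + 994) = 889/(-10 + 994) = 889/984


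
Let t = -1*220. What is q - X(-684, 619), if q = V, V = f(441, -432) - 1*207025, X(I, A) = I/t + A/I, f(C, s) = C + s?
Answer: -7788024839/37620 ≈ -2.0702e+5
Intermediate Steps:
t = -220
X(I, A) = -I/220 + A/I (X(I, A) = I/(-220) + A/I = I*(-1/220) + A/I = -I/220 + A/I)
V = -207016 (V = (441 - 432) - 1*207025 = 9 - 207025 = -207016)
q = -207016
q - X(-684, 619) = -207016 - (-1/220*(-684) + 619/(-684)) = -207016 - (171/55 + 619*(-1/684)) = -207016 - (171/55 - 619/684) = -207016 - 1*82919/37620 = -207016 - 82919/37620 = -7788024839/37620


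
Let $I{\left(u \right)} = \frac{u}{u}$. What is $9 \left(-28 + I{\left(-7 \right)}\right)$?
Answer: $-243$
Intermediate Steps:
$I{\left(u \right)} = 1$
$9 \left(-28 + I{\left(-7 \right)}\right) = 9 \left(-28 + 1\right) = 9 \left(-27\right) = -243$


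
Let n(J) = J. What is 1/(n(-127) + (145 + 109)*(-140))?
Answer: -1/35687 ≈ -2.8021e-5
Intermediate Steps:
1/(n(-127) + (145 + 109)*(-140)) = 1/(-127 + (145 + 109)*(-140)) = 1/(-127 + 254*(-140)) = 1/(-127 - 35560) = 1/(-35687) = -1/35687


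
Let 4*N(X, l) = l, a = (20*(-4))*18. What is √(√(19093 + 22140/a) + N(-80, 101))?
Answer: √(101 + √305242)/2 ≈ 12.782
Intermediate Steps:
a = -1440 (a = -80*18 = -1440)
N(X, l) = l/4
√(√(19093 + 22140/a) + N(-80, 101)) = √(√(19093 + 22140/(-1440)) + (¼)*101) = √(√(19093 + 22140*(-1/1440)) + 101/4) = √(√(19093 - 123/8) + 101/4) = √(√(152621/8) + 101/4) = √(√305242/4 + 101/4) = √(101/4 + √305242/4)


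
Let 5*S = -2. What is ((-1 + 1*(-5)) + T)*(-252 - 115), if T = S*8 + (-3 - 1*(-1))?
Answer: 20552/5 ≈ 4110.4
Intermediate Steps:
S = -2/5 (S = (1/5)*(-2) = -2/5 ≈ -0.40000)
T = -26/5 (T = -2/5*8 + (-3 - 1*(-1)) = -16/5 + (-3 + 1) = -16/5 - 2 = -26/5 ≈ -5.2000)
((-1 + 1*(-5)) + T)*(-252 - 115) = ((-1 + 1*(-5)) - 26/5)*(-252 - 115) = ((-1 - 5) - 26/5)*(-367) = (-6 - 26/5)*(-367) = -56/5*(-367) = 20552/5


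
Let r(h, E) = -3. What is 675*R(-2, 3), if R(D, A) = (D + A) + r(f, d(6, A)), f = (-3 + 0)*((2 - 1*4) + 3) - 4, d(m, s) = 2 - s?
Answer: -1350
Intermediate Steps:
f = -7 (f = -3*((2 - 4) + 3) - 4 = -3*(-2 + 3) - 4 = -3*1 - 4 = -3 - 4 = -7)
R(D, A) = -3 + A + D (R(D, A) = (D + A) - 3 = (A + D) - 3 = -3 + A + D)
675*R(-2, 3) = 675*(-3 + 3 - 2) = 675*(-2) = -1350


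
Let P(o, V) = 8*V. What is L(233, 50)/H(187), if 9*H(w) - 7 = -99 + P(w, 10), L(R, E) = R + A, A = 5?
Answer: -357/2 ≈ -178.50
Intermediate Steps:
L(R, E) = 5 + R (L(R, E) = R + 5 = 5 + R)
H(w) = -4/3 (H(w) = 7/9 + (-99 + 8*10)/9 = 7/9 + (-99 + 80)/9 = 7/9 + (⅑)*(-19) = 7/9 - 19/9 = -4/3)
L(233, 50)/H(187) = (5 + 233)/(-4/3) = 238*(-¾) = -357/2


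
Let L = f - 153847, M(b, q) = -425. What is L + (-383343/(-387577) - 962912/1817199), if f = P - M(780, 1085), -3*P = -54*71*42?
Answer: -70251236921974925/704304536823 ≈ -99746.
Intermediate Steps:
P = 53676 (P = -(-54*71)*42/3 = -(-1278)*42 = -1/3*(-161028) = 53676)
f = 54101 (f = 53676 - 1*(-425) = 53676 + 425 = 54101)
L = -99746 (L = 54101 - 153847 = -99746)
L + (-383343/(-387577) - 962912/1817199) = -99746 + (-383343/(-387577) - 962912/1817199) = -99746 + (-383343*(-1/387577) - 962912*1/1817199) = -99746 + (383343/387577 - 962912/1817199) = -99746 + 323407972033/704304536823 = -70251236921974925/704304536823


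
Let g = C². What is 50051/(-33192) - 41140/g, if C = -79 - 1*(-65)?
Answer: -343832219/1626408 ≈ -211.41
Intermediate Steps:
C = -14 (C = -79 + 65 = -14)
g = 196 (g = (-14)² = 196)
50051/(-33192) - 41140/g = 50051/(-33192) - 41140/196 = 50051*(-1/33192) - 41140*1/196 = -50051/33192 - 10285/49 = -343832219/1626408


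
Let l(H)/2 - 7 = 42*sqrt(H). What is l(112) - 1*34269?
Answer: -34255 + 336*sqrt(7) ≈ -33366.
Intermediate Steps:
l(H) = 14 + 84*sqrt(H) (l(H) = 14 + 2*(42*sqrt(H)) = 14 + 84*sqrt(H))
l(112) - 1*34269 = (14 + 84*sqrt(112)) - 1*34269 = (14 + 84*(4*sqrt(7))) - 34269 = (14 + 336*sqrt(7)) - 34269 = -34255 + 336*sqrt(7)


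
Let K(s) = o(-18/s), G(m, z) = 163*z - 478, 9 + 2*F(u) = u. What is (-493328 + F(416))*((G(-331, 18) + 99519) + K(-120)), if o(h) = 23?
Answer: -50297712751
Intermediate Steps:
F(u) = -9/2 + u/2
G(m, z) = -478 + 163*z
K(s) = 23
(-493328 + F(416))*((G(-331, 18) + 99519) + K(-120)) = (-493328 + (-9/2 + (½)*416))*(((-478 + 163*18) + 99519) + 23) = (-493328 + (-9/2 + 208))*(((-478 + 2934) + 99519) + 23) = (-493328 + 407/2)*((2456 + 99519) + 23) = -986249*(101975 + 23)/2 = -986249/2*101998 = -50297712751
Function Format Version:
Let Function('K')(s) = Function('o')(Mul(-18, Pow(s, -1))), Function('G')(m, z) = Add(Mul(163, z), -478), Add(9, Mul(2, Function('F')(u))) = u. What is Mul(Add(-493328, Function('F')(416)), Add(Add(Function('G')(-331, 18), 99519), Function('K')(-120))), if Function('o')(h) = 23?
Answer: -50297712751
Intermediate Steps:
Function('F')(u) = Add(Rational(-9, 2), Mul(Rational(1, 2), u))
Function('G')(m, z) = Add(-478, Mul(163, z))
Function('K')(s) = 23
Mul(Add(-493328, Function('F')(416)), Add(Add(Function('G')(-331, 18), 99519), Function('K')(-120))) = Mul(Add(-493328, Add(Rational(-9, 2), Mul(Rational(1, 2), 416))), Add(Add(Add(-478, Mul(163, 18)), 99519), 23)) = Mul(Add(-493328, Add(Rational(-9, 2), 208)), Add(Add(Add(-478, 2934), 99519), 23)) = Mul(Add(-493328, Rational(407, 2)), Add(Add(2456, 99519), 23)) = Mul(Rational(-986249, 2), Add(101975, 23)) = Mul(Rational(-986249, 2), 101998) = -50297712751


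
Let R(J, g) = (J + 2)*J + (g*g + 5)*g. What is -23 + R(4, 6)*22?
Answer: 5917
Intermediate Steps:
R(J, g) = J*(2 + J) + g*(5 + g²) (R(J, g) = (2 + J)*J + (g² + 5)*g = J*(2 + J) + (5 + g²)*g = J*(2 + J) + g*(5 + g²))
-23 + R(4, 6)*22 = -23 + (4² + 6³ + 2*4 + 5*6)*22 = -23 + (16 + 216 + 8 + 30)*22 = -23 + 270*22 = -23 + 5940 = 5917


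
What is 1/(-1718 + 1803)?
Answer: 1/85 ≈ 0.011765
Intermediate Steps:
1/(-1718 + 1803) = 1/85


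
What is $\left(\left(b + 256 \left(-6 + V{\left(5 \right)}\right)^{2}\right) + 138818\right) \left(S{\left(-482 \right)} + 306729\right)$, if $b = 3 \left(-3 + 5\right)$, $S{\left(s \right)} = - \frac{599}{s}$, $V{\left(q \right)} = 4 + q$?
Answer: $\frac{10432462393028}{241} \approx 4.3288 \cdot 10^{10}$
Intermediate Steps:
$b = 6$ ($b = 3 \cdot 2 = 6$)
$\left(\left(b + 256 \left(-6 + V{\left(5 \right)}\right)^{2}\right) + 138818\right) \left(S{\left(-482 \right)} + 306729\right) = \left(\left(6 + 256 \left(-6 + \left(4 + 5\right)\right)^{2}\right) + 138818\right) \left(- \frac{599}{-482} + 306729\right) = \left(\left(6 + 256 \left(-6 + 9\right)^{2}\right) + 138818\right) \left(\left(-599\right) \left(- \frac{1}{482}\right) + 306729\right) = \left(\left(6 + 256 \cdot 3^{2}\right) + 138818\right) \left(\frac{599}{482} + 306729\right) = \left(\left(6 + 256 \cdot 9\right) + 138818\right) \frac{147843977}{482} = \left(\left(6 + 2304\right) + 138818\right) \frac{147843977}{482} = \left(2310 + 138818\right) \frac{147843977}{482} = 141128 \cdot \frac{147843977}{482} = \frac{10432462393028}{241}$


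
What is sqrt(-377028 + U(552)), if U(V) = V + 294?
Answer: 3*I*sqrt(41798) ≈ 613.34*I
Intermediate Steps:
U(V) = 294 + V
sqrt(-377028 + U(552)) = sqrt(-377028 + (294 + 552)) = sqrt(-377028 + 846) = sqrt(-376182) = 3*I*sqrt(41798)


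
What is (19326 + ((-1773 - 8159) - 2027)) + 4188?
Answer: 11555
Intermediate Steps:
(19326 + ((-1773 - 8159) - 2027)) + 4188 = (19326 + (-9932 - 2027)) + 4188 = (19326 - 11959) + 4188 = 7367 + 4188 = 11555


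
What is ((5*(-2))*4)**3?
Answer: -64000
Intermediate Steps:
((5*(-2))*4)**3 = (-10*4)**3 = (-40)**3 = -64000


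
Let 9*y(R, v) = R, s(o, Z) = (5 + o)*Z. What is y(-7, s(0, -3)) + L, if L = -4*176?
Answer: -6343/9 ≈ -704.78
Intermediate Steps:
s(o, Z) = Z*(5 + o)
y(R, v) = R/9
L = -704
y(-7, s(0, -3)) + L = (1/9)*(-7) - 704 = -7/9 - 704 = -6343/9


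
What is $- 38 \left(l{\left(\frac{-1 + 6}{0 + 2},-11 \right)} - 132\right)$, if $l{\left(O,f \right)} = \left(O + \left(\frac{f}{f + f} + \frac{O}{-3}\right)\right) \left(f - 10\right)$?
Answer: $6745$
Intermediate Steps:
$l{\left(O,f \right)} = \left(\frac{1}{2} + \frac{2 O}{3}\right) \left(-10 + f\right)$ ($l{\left(O,f \right)} = \left(O + \left(\frac{f}{2 f} + O \left(- \frac{1}{3}\right)\right)\right) \left(-10 + f\right) = \left(O - \left(\frac{O}{3} - f \frac{1}{2 f}\right)\right) \left(-10 + f\right) = \left(O - \left(- \frac{1}{2} + \frac{O}{3}\right)\right) \left(-10 + f\right) = \left(\frac{1}{2} + \frac{2 O}{3}\right) \left(-10 + f\right)$)
$- 38 \left(l{\left(\frac{-1 + 6}{0 + 2},-11 \right)} - 132\right) = - 38 \left(\left(-5 + \frac{1}{2} \left(-11\right) - \frac{20 \frac{-1 + 6}{0 + 2}}{3} + \frac{2}{3} \frac{-1 + 6}{0 + 2} \left(-11\right)\right) - 132\right) = - 38 \left(\left(-5 - \frac{11}{2} - \frac{20 \cdot \frac{5}{2}}{3} + \frac{2}{3} \cdot \frac{5}{2} \left(-11\right)\right) - 132\right) = - 38 \left(\left(-5 - \frac{11}{2} - \frac{20 \cdot 5 \cdot \frac{1}{2}}{3} + \frac{2}{3} \cdot 5 \cdot \frac{1}{2} \left(-11\right)\right) - 132\right) = - 38 \left(\left(-5 - \frac{11}{2} - \frac{50}{3} + \frac{2}{3} \cdot \frac{5}{2} \left(-11\right)\right) - 132\right) = - 38 \left(\left(-5 - \frac{11}{2} - \frac{50}{3} - \frac{55}{3}\right) - 132\right) = - 38 \left(- \frac{91}{2} - 132\right) = \left(-38\right) \left(- \frac{355}{2}\right) = 6745$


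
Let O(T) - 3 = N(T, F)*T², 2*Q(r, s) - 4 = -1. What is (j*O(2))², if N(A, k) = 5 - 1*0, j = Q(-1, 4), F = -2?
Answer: 4761/4 ≈ 1190.3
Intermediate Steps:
Q(r, s) = 3/2 (Q(r, s) = 2 + (½)*(-1) = 2 - ½ = 3/2)
j = 3/2 ≈ 1.5000
N(A, k) = 5 (N(A, k) = 5 + 0 = 5)
O(T) = 3 + 5*T²
(j*O(2))² = (3*(3 + 5*2²)/2)² = (3*(3 + 5*4)/2)² = (3*(3 + 20)/2)² = ((3/2)*23)² = (69/2)² = 4761/4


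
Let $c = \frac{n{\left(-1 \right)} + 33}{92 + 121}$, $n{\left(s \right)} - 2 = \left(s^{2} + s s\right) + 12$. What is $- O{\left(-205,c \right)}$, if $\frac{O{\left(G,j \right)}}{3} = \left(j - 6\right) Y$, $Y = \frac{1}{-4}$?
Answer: $- \frac{1229}{284} \approx -4.3275$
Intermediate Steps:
$Y = - \frac{1}{4} \approx -0.25$
$n{\left(s \right)} = 14 + 2 s^{2}$ ($n{\left(s \right)} = 2 + \left(\left(s^{2} + s s\right) + 12\right) = 2 + \left(\left(s^{2} + s^{2}\right) + 12\right) = 2 + \left(2 s^{2} + 12\right) = 2 + \left(12 + 2 s^{2}\right) = 14 + 2 s^{2}$)
$c = \frac{49}{213}$ ($c = \frac{\left(14 + 2 \left(-1\right)^{2}\right) + 33}{92 + 121} = \frac{\left(14 + 2 \cdot 1\right) + 33}{213} = \left(\left(14 + 2\right) + 33\right) \frac{1}{213} = \left(16 + 33\right) \frac{1}{213} = 49 \cdot \frac{1}{213} = \frac{49}{213} \approx 0.23005$)
$O{\left(G,j \right)} = \frac{9}{2} - \frac{3 j}{4}$ ($O{\left(G,j \right)} = 3 \left(j - 6\right) \left(- \frac{1}{4}\right) = 3 \left(-6 + j\right) \left(- \frac{1}{4}\right) = 3 \left(\frac{3}{2} - \frac{j}{4}\right) = \frac{9}{2} - \frac{3 j}{4}$)
$- O{\left(-205,c \right)} = - (\frac{9}{2} - \frac{49}{284}) = \left(-1\right) \frac{1229}{284} = - \frac{1229}{284}$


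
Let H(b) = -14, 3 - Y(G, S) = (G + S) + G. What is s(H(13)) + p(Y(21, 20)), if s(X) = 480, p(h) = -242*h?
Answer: 14758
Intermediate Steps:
Y(G, S) = 3 - S - 2*G (Y(G, S) = 3 - ((G + S) + G) = 3 - (S + 2*G) = 3 + (-S - 2*G) = 3 - S - 2*G)
s(H(13)) + p(Y(21, 20)) = 480 - 242*(3 - 1*20 - 2*21) = 480 - 242*(3 - 20 - 42) = 480 - 242*(-59) = 480 + 14278 = 14758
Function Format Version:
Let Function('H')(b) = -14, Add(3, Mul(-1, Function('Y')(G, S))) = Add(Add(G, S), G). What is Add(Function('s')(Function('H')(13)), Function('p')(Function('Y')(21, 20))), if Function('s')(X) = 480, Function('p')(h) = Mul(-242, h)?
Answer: 14758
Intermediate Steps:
Function('Y')(G, S) = Add(3, Mul(-1, S), Mul(-2, G)) (Function('Y')(G, S) = Add(3, Mul(-1, Add(Add(G, S), G))) = Add(3, Mul(-1, Add(S, Mul(2, G)))) = Add(3, Add(Mul(-1, S), Mul(-2, G))) = Add(3, Mul(-1, S), Mul(-2, G)))
Add(Function('s')(Function('H')(13)), Function('p')(Function('Y')(21, 20))) = Add(480, Mul(-242, Add(3, Mul(-1, 20), Mul(-2, 21)))) = Add(480, Mul(-242, Add(3, -20, -42))) = Add(480, Mul(-242, -59)) = Add(480, 14278) = 14758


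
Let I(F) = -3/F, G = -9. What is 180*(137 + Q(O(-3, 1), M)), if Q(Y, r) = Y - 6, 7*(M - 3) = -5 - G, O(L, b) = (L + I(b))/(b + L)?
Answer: 24120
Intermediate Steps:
O(L, b) = (L - 3/b)/(L + b) (O(L, b) = (L - 3/b)/(b + L) = (L - 3/b)/(L + b))
M = 25/7 (M = 3 + (-5 - 1*(-9))/7 = 3 + (-5 + 9)/7 = 3 + (⅐)*4 = 3 + 4/7 = 25/7 ≈ 3.5714)
Q(Y, r) = -6 + Y
180*(137 + Q(O(-3, 1), M)) = 180*(137 + (-6 + (-3 - 3*1)/(1*(-3 + 1)))) = 180*(137 + (-6 + 1*(-3 - 3)/(-2))) = 180*(137 + (-6 + 1*(-½)*(-6))) = 180*(137 + (-6 + 3)) = 180*(137 - 3) = 180*134 = 24120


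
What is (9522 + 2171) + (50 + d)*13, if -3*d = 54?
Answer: 12109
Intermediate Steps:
d = -18 (d = -1/3*54 = -18)
(9522 + 2171) + (50 + d)*13 = (9522 + 2171) + (50 - 18)*13 = 11693 + 32*13 = 11693 + 416 = 12109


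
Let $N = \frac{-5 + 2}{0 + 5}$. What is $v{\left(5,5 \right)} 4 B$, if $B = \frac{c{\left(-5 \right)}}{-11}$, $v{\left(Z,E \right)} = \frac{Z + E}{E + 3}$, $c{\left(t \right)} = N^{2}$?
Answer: $- \frac{9}{55} \approx -0.16364$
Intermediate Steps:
$N = - \frac{3}{5} \approx -0.6$
$c{\left(t \right)} = \frac{9}{25}$ ($c{\left(t \right)} = \left(- \frac{3}{5}\right)^{2} = \frac{9}{25}$)
$v{\left(Z,E \right)} = \frac{E + Z}{3 + E}$
$B = - \frac{9}{275}$ ($B = \frac{9}{25 \left(-11\right)} = \frac{9}{25} \left(- \frac{1}{11}\right) = - \frac{9}{275} \approx -0.032727$)
$v{\left(5,5 \right)} 4 B = \frac{5 + 5}{3 + 5} \cdot 4 \left(- \frac{9}{275}\right) = \frac{1}{8} \cdot 10 \cdot 4 \left(- \frac{9}{275}\right) = \frac{5}{4} \cdot 4 \left(- \frac{9}{275}\right) = 5 \left(- \frac{9}{275}\right) = - \frac{9}{55}$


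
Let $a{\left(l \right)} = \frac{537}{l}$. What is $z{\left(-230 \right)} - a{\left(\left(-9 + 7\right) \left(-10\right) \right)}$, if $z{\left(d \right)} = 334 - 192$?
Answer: $\frac{2303}{20} \approx 115.15$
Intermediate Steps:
$z{\left(d \right)} = 142$ ($z{\left(d \right)} = 334 - 192 = 142$)
$z{\left(-230 \right)} - a{\left(\left(-9 + 7\right) \left(-10\right) \right)} = 142 - \frac{537}{\left(-9 + 7\right) \left(-10\right)} = 142 - \frac{537}{\left(-2\right) \left(-10\right)} = 142 - \frac{537}{20} = \frac{2303}{20}$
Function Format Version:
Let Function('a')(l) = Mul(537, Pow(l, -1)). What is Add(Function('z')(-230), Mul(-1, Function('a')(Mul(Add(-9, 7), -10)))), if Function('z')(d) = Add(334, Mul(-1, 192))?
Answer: Rational(2303, 20) ≈ 115.15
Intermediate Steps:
Function('z')(d) = 142 (Function('z')(d) = Add(334, -192) = 142)
Add(Function('z')(-230), Mul(-1, Function('a')(Mul(Add(-9, 7), -10)))) = Add(142, Mul(-1, Mul(537, Pow(Mul(Add(-9, 7), -10), -1)))) = Add(142, Mul(-1, Mul(537, Pow(Mul(-2, -10), -1)))) = Add(142, Mul(-1, Mul(537, Pow(20, -1)))) = Add(142, Mul(-1, Mul(537, Rational(1, 20)))) = Add(142, Mul(-1, Rational(537, 20))) = Add(142, Rational(-537, 20)) = Rational(2303, 20)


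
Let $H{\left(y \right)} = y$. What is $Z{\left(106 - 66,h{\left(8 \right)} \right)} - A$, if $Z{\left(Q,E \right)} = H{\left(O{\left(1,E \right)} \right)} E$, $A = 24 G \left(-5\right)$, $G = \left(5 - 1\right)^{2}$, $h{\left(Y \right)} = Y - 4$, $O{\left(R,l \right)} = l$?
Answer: $1936$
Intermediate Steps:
$h{\left(Y \right)} = -4 + Y$ ($h{\left(Y \right)} = Y - 4 = -4 + Y$)
$G = 16$ ($G = 4^{2} = 16$)
$A = -1920$ ($A = 24 \cdot 16 \left(-5\right) = 384 \left(-5\right) = -1920$)
$Z{\left(Q,E \right)} = E^{2}$ ($Z{\left(Q,E \right)} = E E = E^{2}$)
$Z{\left(106 - 66,h{\left(8 \right)} \right)} - A = \left(-4 + 8\right)^{2} - -1920 = 4^{2} + 1920 = 16 + 1920 = 1936$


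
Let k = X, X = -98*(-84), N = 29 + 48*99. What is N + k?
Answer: 13013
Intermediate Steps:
N = 4781 (N = 29 + 4752 = 4781)
X = 8232
k = 8232
N + k = 4781 + 8232 = 13013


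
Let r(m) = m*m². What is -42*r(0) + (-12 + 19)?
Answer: 7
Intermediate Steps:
r(m) = m³
-42*r(0) + (-12 + 19) = -42*0³ + (-12 + 19) = -42*0 + 7 = 0 + 7 = 7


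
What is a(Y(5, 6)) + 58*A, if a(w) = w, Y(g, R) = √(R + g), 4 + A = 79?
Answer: 4350 + √11 ≈ 4353.3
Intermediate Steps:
A = 75 (A = -4 + 79 = 75)
a(Y(5, 6)) + 58*A = √(6 + 5) + 58*75 = √11 + 4350 = 4350 + √11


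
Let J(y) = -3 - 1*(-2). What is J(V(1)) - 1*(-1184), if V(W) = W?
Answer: 1183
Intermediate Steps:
J(y) = -1 (J(y) = -3 + 2 = -1)
J(V(1)) - 1*(-1184) = -1 - 1*(-1184) = -1 + 1184 = 1183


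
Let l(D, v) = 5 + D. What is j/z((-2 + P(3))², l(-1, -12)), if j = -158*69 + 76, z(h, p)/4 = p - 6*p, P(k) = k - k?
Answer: 5413/40 ≈ 135.32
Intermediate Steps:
P(k) = 0
z(h, p) = -20*p (z(h, p) = 4*(p - 6*p) = 4*(-5*p) = -20*p)
j = -10826 (j = -10902 + 76 = -10826)
j/z((-2 + P(3))², l(-1, -12)) = -10826*(-1/(20*(5 - 1))) = -10826/((-20*4)) = -10826/(-80) = -10826*(-1/80) = 5413/40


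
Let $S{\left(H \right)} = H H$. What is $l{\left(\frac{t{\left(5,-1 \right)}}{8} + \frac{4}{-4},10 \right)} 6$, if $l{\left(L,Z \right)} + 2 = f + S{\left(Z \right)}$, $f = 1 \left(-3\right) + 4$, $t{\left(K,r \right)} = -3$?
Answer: $594$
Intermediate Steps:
$S{\left(H \right)} = H^{2}$
$f = 1$ ($f = -3 + 4 = 1$)
$l{\left(L,Z \right)} = -1 + Z^{2}$ ($l{\left(L,Z \right)} = -2 + \left(1 + Z^{2}\right) = -1 + Z^{2}$)
$l{\left(\frac{t{\left(5,-1 \right)}}{8} + \frac{4}{-4},10 \right)} 6 = \left(-1 + 10^{2}\right) 6 = \left(-1 + 100\right) 6 = 99 \cdot 6 = 594$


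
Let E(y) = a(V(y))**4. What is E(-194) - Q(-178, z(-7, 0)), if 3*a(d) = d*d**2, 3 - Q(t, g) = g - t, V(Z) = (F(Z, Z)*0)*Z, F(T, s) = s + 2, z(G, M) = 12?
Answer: 187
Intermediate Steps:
F(T, s) = 2 + s
V(Z) = 0 (V(Z) = ((2 + Z)*0)*Z = 0*Z = 0)
Q(t, g) = 3 + t - g (Q(t, g) = 3 - (g - t) = 3 + (t - g) = 3 + t - g)
a(d) = d**3/3 (a(d) = (d*d**2)/3 = d**3/3)
E(y) = 0 (E(y) = ((1/3)*0**3)**4 = ((1/3)*0)**4 = 0**4 = 0)
E(-194) - Q(-178, z(-7, 0)) = 0 - (3 - 178 - 1*12) = 0 - (3 - 178 - 12) = 0 - 1*(-187) = 0 + 187 = 187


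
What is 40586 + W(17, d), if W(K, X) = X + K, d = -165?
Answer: 40438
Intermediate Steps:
W(K, X) = K + X
40586 + W(17, d) = 40586 + (17 - 165) = 40586 - 148 = 40438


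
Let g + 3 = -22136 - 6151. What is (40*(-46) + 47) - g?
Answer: 26497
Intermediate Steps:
g = -28290 (g = -3 + (-22136 - 6151) = -3 - 28287 = -28290)
(40*(-46) + 47) - g = (40*(-46) + 47) - 1*(-28290) = (-1840 + 47) + 28290 = -1793 + 28290 = 26497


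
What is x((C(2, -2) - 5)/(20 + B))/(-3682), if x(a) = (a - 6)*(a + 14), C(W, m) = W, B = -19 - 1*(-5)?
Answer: 351/14728 ≈ 0.023832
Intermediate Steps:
B = -14 (B = -19 + 5 = -14)
x(a) = (-6 + a)*(14 + a)
x((C(2, -2) - 5)/(20 + B))/(-3682) = (-84 + ((2 - 5)/(20 - 14))² + 8*((2 - 5)/(20 - 14)))/(-3682) = (-84 + (-3/6)² + 8*(-3/6))*(-1/3682) = (-84 + (-3*⅙)² + 8*(-3*⅙))*(-1/3682) = (-84 + (-½)² + 8*(-½))*(-1/3682) = (-84 + ¼ - 4)*(-1/3682) = -351/4*(-1/3682) = 351/14728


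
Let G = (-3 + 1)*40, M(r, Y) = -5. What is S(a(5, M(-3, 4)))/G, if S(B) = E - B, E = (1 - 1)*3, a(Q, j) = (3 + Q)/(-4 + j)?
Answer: -1/90 ≈ -0.011111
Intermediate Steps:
a(Q, j) = (3 + Q)/(-4 + j)
G = -80 (G = -2*40 = -80)
E = 0 (E = 0*3 = 0)
S(B) = -B (S(B) = 0 - B = -B)
S(a(5, M(-3, 4)))/G = -(3 + 5)/(-4 - 5)/(-80) = -8/(-9)*(-1/80) = -(-1)*8/9*(-1/80) = -1*(-8/9)*(-1/80) = (8/9)*(-1/80) = -1/90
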